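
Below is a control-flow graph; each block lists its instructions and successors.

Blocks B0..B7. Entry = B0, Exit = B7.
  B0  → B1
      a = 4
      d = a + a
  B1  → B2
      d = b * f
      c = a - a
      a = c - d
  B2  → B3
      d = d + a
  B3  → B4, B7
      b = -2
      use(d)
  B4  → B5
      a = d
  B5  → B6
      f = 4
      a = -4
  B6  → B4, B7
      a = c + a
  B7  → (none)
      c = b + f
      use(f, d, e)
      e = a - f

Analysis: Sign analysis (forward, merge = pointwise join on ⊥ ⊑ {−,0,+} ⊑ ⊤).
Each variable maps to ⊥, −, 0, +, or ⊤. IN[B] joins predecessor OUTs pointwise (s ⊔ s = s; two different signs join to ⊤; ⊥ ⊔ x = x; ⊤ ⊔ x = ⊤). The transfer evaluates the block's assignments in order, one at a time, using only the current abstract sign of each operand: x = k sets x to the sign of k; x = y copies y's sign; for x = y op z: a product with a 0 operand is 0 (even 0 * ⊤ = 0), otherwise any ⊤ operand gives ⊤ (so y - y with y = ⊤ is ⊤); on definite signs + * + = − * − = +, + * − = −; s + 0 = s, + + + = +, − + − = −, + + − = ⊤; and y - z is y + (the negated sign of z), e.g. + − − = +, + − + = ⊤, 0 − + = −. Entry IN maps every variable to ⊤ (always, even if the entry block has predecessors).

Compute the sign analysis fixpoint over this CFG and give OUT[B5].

Fixpoint table:
  B0: | IN=(all ⊤) | OUT={a:+, d:+; rest ⊤}
  B1: | IN={a:+, d:+; rest ⊤} | OUT=(all ⊤)
  B2: | IN=(all ⊤) | OUT=(all ⊤)
  B3: | IN=(all ⊤) | OUT={b:-; rest ⊤}
  B4: | IN={b:-; rest ⊤} | OUT={b:-; rest ⊤}
  B5: | IN={b:-; rest ⊤} | OUT={a:-, b:-, f:+; rest ⊤}
  B6: | IN={a:-, b:-, f:+; rest ⊤} | OUT={b:-, f:+; rest ⊤}
  B7: | IN={b:-; rest ⊤} | OUT={b:-; rest ⊤}

Merge at B5: IN[B5] = OUT[B4] = {a: ⊤, b: -, c: ⊤, d: ⊤, e: ⊤, f: ⊤}
Applying B5's transfer function to that IN value gives OUT[B5] (row B5 above).

Answer: {a: -, b: -, c: ⊤, d: ⊤, e: ⊤, f: +}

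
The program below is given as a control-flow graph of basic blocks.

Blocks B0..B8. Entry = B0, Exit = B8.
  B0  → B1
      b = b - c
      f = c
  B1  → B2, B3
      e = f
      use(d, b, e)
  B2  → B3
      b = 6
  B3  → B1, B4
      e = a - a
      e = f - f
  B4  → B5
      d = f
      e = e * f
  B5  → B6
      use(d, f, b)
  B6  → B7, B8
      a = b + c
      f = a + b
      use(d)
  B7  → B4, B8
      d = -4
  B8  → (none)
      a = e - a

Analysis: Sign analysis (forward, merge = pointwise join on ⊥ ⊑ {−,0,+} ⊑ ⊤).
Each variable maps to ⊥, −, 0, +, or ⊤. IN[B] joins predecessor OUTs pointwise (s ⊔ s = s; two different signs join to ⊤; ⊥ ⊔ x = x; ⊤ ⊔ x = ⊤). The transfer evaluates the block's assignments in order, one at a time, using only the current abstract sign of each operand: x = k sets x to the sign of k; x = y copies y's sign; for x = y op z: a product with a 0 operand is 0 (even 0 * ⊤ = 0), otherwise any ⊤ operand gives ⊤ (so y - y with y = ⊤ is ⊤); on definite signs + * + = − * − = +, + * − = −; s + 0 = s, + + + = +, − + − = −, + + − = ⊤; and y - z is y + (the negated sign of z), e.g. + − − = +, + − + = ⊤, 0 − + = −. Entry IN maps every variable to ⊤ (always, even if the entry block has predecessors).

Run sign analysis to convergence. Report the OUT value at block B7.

Answer: {a: ⊤, b: ⊤, c: ⊤, d: -, e: ⊤, f: ⊤}

Trace:
Converged values:
  B0:  IN=(all ⊤)  OUT=(all ⊤)
  B1:  IN=(all ⊤)  OUT=(all ⊤)
  B2:  IN=(all ⊤)  OUT={b:+; rest ⊤}
  B3:  IN=(all ⊤)  OUT=(all ⊤)
  B4:  IN=(all ⊤)  OUT=(all ⊤)
  B5:  IN=(all ⊤)  OUT=(all ⊤)
  B6:  IN=(all ⊤)  OUT=(all ⊤)
  B7:  IN=(all ⊤)  OUT={d:-; rest ⊤}
  B8:  IN=(all ⊤)  OUT=(all ⊤)

Merge at B7: IN[B7] = OUT[B6] = {a: ⊤, b: ⊤, c: ⊤, d: ⊤, e: ⊤, f: ⊤}
Applying B7's transfer function to that IN value gives OUT[B7] (row B7 above).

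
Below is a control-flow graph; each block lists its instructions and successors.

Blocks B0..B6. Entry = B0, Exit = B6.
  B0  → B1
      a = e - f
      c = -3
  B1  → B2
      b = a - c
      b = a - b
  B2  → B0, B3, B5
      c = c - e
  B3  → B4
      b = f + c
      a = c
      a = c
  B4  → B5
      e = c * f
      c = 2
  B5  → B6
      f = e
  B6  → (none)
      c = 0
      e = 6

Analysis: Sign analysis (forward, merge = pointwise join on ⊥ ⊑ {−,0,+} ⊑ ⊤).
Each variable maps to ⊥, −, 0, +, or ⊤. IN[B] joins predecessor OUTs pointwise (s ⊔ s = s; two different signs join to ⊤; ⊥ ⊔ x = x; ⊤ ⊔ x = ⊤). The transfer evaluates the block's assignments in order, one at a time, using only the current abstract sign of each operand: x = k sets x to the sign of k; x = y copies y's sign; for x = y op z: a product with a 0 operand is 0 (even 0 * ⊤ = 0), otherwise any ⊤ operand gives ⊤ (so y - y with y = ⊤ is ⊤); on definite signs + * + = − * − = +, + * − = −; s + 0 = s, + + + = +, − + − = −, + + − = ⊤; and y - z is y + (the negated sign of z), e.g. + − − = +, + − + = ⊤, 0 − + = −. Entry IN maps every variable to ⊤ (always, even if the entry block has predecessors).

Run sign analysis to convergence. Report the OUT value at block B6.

Per-block solution:
  B0:  IN=(all ⊤)  OUT={c:-; rest ⊤}
  B1:  IN={c:-; rest ⊤}  OUT={c:-; rest ⊤}
  B2:  IN={c:-; rest ⊤}  OUT=(all ⊤)
  B3:  IN=(all ⊤)  OUT=(all ⊤)
  B4:  IN=(all ⊤)  OUT={c:+; rest ⊤}
  B5:  IN=(all ⊤)  OUT=(all ⊤)
  B6:  IN=(all ⊤)  OUT={c:0, e:+; rest ⊤}

Merge at B6: IN[B6] = OUT[B5] = {a: ⊤, b: ⊤, c: ⊤, d: ⊤, e: ⊤, f: ⊤}
Applying B6's transfer function to that IN value gives OUT[B6] (row B6 above).

Answer: {a: ⊤, b: ⊤, c: 0, d: ⊤, e: +, f: ⊤}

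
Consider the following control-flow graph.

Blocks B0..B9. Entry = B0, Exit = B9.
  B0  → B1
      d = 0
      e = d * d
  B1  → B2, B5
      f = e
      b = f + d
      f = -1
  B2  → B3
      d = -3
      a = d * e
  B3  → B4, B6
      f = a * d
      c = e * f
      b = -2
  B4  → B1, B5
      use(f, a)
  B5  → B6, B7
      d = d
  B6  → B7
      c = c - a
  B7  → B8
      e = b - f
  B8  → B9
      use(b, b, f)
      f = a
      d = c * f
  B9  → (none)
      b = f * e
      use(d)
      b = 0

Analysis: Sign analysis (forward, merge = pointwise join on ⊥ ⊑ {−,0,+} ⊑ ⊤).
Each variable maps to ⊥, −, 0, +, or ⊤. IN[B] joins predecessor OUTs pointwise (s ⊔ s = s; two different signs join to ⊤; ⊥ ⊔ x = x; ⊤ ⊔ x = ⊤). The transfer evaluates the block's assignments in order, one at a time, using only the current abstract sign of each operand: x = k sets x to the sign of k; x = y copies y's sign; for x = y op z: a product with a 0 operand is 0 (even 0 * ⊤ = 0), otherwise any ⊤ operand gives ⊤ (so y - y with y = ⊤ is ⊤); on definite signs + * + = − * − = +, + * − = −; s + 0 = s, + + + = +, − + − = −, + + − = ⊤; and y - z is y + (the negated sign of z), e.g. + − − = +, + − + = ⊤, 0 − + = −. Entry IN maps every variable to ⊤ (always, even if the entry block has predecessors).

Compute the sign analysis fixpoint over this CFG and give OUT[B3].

Answer: {a: 0, b: -, c: 0, d: -, e: 0, f: 0}

Trace:
Fixpoint table:
  B0: | IN=(all ⊤) | OUT={d:0, e:0; rest ⊤}
  B1: | IN={e:0; rest ⊤} | OUT={e:0, f:-; rest ⊤}
  B2: | IN={e:0, f:-; rest ⊤} | OUT={a:0, d:-, e:0, f:-; rest ⊤}
  B3: | IN={a:0, d:-, e:0, f:-; rest ⊤} | OUT={a:0, b:-, c:0, d:-, e:0, f:0; rest ⊤}
  B4: | IN={a:0, b:-, c:0, d:-, e:0, f:0; rest ⊤} | OUT={a:0, b:-, c:0, d:-, e:0, f:0; rest ⊤}
  B5: | IN={e:0; rest ⊤} | OUT={e:0; rest ⊤}
  B6: | IN={e:0; rest ⊤} | OUT={e:0; rest ⊤}
  B7: | IN={e:0; rest ⊤} | OUT=(all ⊤)
  B8: | IN=(all ⊤) | OUT=(all ⊤)
  B9: | IN=(all ⊤) | OUT={b:0; rest ⊤}

Merge at B3: IN[B3] = OUT[B2] = {a: 0, b: ⊤, c: ⊤, d: -, e: 0, f: -}
Applying B3's transfer function to that IN value gives OUT[B3] (row B3 above).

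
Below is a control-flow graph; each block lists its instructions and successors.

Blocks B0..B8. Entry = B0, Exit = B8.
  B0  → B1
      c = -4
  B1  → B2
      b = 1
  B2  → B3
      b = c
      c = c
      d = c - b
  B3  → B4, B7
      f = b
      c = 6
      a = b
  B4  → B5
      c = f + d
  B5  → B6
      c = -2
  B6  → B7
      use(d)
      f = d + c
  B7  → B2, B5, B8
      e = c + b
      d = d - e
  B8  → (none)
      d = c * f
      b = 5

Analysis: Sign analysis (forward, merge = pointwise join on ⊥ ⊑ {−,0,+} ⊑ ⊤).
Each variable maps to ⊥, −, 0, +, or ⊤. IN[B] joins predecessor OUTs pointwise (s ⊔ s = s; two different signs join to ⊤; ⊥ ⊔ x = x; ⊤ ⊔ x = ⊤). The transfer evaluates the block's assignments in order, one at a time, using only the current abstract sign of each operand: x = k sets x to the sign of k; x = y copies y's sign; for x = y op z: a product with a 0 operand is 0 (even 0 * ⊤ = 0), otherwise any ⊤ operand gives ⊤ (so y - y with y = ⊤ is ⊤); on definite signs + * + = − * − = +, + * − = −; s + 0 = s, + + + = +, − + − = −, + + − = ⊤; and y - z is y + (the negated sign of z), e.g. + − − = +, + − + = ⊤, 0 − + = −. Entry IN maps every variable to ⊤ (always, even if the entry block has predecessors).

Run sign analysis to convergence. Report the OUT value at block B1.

Answer: {a: ⊤, b: +, c: -, d: ⊤, e: ⊤, f: ⊤}

Working:
Fixpoint table:
  B0:   IN=(all ⊤)   OUT={c:-; rest ⊤}
  B1:   IN={c:-; rest ⊤}   OUT={b:+, c:-; rest ⊤}
  B2:   IN=(all ⊤)   OUT=(all ⊤)
  B3:   IN=(all ⊤)   OUT={c:+; rest ⊤}
  B4:   IN={c:+; rest ⊤}   OUT=(all ⊤)
  B5:   IN=(all ⊤)   OUT={c:-; rest ⊤}
  B6:   IN={c:-; rest ⊤}   OUT={c:-; rest ⊤}
  B7:   IN=(all ⊤)   OUT=(all ⊤)
  B8:   IN=(all ⊤)   OUT={b:+; rest ⊤}

Merge at B1: IN[B1] = OUT[B0] = {a: ⊤, b: ⊤, c: -, d: ⊤, e: ⊤, f: ⊤}
Applying B1's transfer function to that IN value gives OUT[B1] (row B1 above).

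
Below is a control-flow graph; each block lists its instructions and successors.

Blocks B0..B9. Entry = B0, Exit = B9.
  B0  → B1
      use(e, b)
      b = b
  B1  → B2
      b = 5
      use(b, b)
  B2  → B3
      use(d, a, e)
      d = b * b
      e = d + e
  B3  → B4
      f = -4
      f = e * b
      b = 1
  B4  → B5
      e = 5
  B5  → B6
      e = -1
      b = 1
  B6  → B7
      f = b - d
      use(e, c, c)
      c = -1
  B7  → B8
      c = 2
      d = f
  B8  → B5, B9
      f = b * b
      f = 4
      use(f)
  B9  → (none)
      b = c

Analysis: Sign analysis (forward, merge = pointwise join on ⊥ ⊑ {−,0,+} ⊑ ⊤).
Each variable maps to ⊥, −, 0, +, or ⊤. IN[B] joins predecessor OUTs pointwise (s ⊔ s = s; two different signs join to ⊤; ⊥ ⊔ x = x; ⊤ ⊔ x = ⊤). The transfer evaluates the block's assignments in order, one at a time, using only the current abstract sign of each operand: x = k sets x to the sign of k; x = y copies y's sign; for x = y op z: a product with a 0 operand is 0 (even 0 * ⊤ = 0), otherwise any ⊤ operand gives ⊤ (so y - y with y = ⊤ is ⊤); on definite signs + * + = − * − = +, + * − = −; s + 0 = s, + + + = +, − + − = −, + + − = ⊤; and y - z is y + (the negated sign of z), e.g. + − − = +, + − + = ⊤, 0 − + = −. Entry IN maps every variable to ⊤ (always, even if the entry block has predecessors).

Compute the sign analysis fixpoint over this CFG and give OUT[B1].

Fixpoint table:
  B0:  IN=(all ⊤)  OUT=(all ⊤)
  B1:  IN=(all ⊤)  OUT={b:+; rest ⊤}
  B2:  IN={b:+; rest ⊤}  OUT={b:+, d:+; rest ⊤}
  B3:  IN={b:+, d:+; rest ⊤}  OUT={b:+, d:+; rest ⊤}
  B4:  IN={b:+, d:+; rest ⊤}  OUT={b:+, d:+, e:+; rest ⊤}
  B5:  IN={b:+; rest ⊤}  OUT={b:+, e:-; rest ⊤}
  B6:  IN={b:+, e:-; rest ⊤}  OUT={b:+, c:-, e:-; rest ⊤}
  B7:  IN={b:+, c:-, e:-; rest ⊤}  OUT={b:+, c:+, e:-; rest ⊤}
  B8:  IN={b:+, c:+, e:-; rest ⊤}  OUT={b:+, c:+, e:-, f:+; rest ⊤}
  B9:  IN={b:+, c:+, e:-, f:+; rest ⊤}  OUT={b:+, c:+, e:-, f:+; rest ⊤}

Merge at B1: IN[B1] = OUT[B0] = {a: ⊤, b: ⊤, c: ⊤, d: ⊤, e: ⊤, f: ⊤}
Applying B1's transfer function to that IN value gives OUT[B1] (row B1 above).

Answer: {a: ⊤, b: +, c: ⊤, d: ⊤, e: ⊤, f: ⊤}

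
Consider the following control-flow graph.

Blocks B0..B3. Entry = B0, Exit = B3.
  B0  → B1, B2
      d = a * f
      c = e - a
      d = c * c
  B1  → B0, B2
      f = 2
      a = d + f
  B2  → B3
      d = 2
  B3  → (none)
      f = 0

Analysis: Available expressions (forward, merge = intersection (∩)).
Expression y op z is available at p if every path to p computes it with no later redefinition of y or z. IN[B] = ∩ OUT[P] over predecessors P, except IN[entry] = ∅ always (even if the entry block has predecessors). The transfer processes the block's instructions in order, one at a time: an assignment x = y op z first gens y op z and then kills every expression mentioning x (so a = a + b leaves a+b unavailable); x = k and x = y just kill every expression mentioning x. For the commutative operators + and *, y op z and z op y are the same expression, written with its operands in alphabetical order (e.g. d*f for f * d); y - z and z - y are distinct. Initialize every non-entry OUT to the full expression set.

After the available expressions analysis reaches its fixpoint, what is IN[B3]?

Fixpoint table:
  B0:   IN={}   OUT={a*f, c*c, e-a}
  B1:   IN={a*f, c*c, e-a}   OUT={c*c, d+f}
  B2:   IN={c*c}   OUT={c*c}
  B3:   IN={c*c}   OUT={c*c}

Merge at B3: IN[B3] = OUT[B2] = {c*c}

Answer: {c*c}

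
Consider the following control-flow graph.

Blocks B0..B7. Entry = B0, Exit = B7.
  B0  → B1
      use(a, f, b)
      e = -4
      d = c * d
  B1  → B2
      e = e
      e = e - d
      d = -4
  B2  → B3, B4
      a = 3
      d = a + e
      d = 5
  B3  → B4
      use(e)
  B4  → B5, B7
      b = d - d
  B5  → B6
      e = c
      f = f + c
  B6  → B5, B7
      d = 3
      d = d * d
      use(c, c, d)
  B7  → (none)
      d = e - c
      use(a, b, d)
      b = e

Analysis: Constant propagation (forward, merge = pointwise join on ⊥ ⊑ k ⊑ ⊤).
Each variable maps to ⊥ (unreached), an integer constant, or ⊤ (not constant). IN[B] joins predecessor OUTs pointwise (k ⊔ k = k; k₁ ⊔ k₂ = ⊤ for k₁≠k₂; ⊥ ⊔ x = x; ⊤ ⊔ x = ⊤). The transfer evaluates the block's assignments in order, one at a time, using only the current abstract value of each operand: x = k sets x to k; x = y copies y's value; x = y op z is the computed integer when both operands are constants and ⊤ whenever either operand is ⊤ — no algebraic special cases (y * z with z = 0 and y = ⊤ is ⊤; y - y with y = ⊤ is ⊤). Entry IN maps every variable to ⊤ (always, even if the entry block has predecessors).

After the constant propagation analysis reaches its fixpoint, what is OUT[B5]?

Per-block solution:
  B0:   IN=(all ⊤)   OUT={e:-4; rest ⊤}
  B1:   IN={e:-4; rest ⊤}   OUT={d:-4; rest ⊤}
  B2:   IN={d:-4; rest ⊤}   OUT={a:3, d:5; rest ⊤}
  B3:   IN={a:3, d:5; rest ⊤}   OUT={a:3, d:5; rest ⊤}
  B4:   IN={a:3, d:5; rest ⊤}   OUT={a:3, b:0, d:5; rest ⊤}
  B5:   IN={a:3, b:0; rest ⊤}   OUT={a:3, b:0; rest ⊤}
  B6:   IN={a:3, b:0; rest ⊤}   OUT={a:3, b:0, d:9; rest ⊤}
  B7:   IN={a:3, b:0; rest ⊤}   OUT={a:3; rest ⊤}

Merge at B5: IN[B5] = OUT[B4] ⊔ OUT[B6] = {a: 3, b: 0, c: ⊤, d: ⊤, e: ⊤, f: ⊤}
Applying B5's transfer function to that IN value gives OUT[B5] (row B5 above).

Answer: {a: 3, b: 0, c: ⊤, d: ⊤, e: ⊤, f: ⊤}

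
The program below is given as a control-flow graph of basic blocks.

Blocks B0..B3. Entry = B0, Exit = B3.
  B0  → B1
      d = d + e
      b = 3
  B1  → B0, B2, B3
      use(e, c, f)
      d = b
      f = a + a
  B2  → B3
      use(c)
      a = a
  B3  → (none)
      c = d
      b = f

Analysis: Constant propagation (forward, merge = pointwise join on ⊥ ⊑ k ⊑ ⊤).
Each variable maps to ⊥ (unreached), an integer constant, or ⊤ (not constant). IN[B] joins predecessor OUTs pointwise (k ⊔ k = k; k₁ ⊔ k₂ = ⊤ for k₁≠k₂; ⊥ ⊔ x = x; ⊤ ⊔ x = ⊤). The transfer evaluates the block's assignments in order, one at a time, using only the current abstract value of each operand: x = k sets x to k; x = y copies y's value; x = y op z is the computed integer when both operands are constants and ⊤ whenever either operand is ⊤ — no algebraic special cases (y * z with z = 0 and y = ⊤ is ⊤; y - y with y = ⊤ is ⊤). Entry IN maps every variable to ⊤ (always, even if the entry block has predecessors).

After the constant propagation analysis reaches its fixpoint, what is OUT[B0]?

Converged values:
  B0:   IN=(all ⊤)   OUT={b:3; rest ⊤}
  B1:   IN={b:3; rest ⊤}   OUT={b:3, d:3; rest ⊤}
  B2:   IN={b:3, d:3; rest ⊤}   OUT={b:3, d:3; rest ⊤}
  B3:   IN={b:3, d:3; rest ⊤}   OUT={c:3, d:3; rest ⊤}

Merge at B0 (entry node, so the boundary value (all ⊤) is joined with the incoming edge(s)): IN[B0] = (all ⊤) ⊔ OUT[B1] = {a: ⊤, b: ⊤, c: ⊤, d: ⊤, e: ⊤, f: ⊤}
Applying B0's transfer function to that IN value gives OUT[B0] (row B0 above).

Answer: {a: ⊤, b: 3, c: ⊤, d: ⊤, e: ⊤, f: ⊤}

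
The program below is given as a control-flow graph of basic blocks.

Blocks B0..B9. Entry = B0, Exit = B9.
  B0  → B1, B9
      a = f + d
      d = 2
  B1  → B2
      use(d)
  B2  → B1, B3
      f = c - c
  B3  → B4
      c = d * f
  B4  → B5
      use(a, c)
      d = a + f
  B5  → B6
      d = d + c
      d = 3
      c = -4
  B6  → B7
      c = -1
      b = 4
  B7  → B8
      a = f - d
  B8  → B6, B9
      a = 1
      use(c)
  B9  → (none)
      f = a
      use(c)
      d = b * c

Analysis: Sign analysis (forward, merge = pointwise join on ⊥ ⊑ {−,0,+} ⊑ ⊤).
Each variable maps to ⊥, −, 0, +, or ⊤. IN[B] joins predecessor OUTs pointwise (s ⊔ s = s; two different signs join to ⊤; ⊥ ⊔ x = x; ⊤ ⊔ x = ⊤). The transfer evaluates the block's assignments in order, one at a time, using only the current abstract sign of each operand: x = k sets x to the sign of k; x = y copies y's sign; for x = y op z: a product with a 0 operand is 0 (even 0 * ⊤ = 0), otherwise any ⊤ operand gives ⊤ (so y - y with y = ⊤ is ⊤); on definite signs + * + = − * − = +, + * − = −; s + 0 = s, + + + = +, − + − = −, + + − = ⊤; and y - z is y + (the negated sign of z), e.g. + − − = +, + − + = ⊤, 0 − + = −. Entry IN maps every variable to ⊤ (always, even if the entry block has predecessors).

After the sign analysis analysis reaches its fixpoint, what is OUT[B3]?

Answer: {a: ⊤, b: ⊤, c: ⊤, d: +, e: ⊤, f: ⊤}

Trace:
Converged values:
  B0: | IN=(all ⊤) | OUT={d:+; rest ⊤}
  B1: | IN={d:+; rest ⊤} | OUT={d:+; rest ⊤}
  B2: | IN={d:+; rest ⊤} | OUT={d:+; rest ⊤}
  B3: | IN={d:+; rest ⊤} | OUT={d:+; rest ⊤}
  B4: | IN={d:+; rest ⊤} | OUT=(all ⊤)
  B5: | IN=(all ⊤) | OUT={c:-, d:+; rest ⊤}
  B6: | IN={c:-, d:+; rest ⊤} | OUT={b:+, c:-, d:+; rest ⊤}
  B7: | IN={b:+, c:-, d:+; rest ⊤} | OUT={b:+, c:-, d:+; rest ⊤}
  B8: | IN={b:+, c:-, d:+; rest ⊤} | OUT={a:+, b:+, c:-, d:+; rest ⊤}
  B9: | IN={d:+; rest ⊤} | OUT=(all ⊤)

Merge at B3: IN[B3] = OUT[B2] = {a: ⊤, b: ⊤, c: ⊤, d: +, e: ⊤, f: ⊤}
Applying B3's transfer function to that IN value gives OUT[B3] (row B3 above).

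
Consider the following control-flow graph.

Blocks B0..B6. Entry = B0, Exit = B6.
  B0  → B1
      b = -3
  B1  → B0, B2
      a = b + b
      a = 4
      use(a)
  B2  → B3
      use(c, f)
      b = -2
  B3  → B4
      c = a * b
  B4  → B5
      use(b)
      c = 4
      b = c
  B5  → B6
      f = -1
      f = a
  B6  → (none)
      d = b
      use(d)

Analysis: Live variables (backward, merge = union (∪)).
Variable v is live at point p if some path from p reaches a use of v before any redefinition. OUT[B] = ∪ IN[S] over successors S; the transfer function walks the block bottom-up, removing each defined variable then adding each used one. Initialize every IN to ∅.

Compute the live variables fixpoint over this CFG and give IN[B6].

Converged values:
  B0: | IN={c, f} | OUT={b, c, f}
  B1: | IN={b, c, f} | OUT={a, c, f}
  B2: | IN={a, c, f} | OUT={a, b}
  B3: | IN={a, b} | OUT={a, b}
  B4: | IN={a, b} | OUT={a, b}
  B5: | IN={a, b} | OUT={b}
  B6: | IN={b} | OUT={}

B6 is the boundary node: OUT[B6] = {}
Applying B6's transfer function to that OUT value gives IN[B6] (row B6 above).

Answer: {b}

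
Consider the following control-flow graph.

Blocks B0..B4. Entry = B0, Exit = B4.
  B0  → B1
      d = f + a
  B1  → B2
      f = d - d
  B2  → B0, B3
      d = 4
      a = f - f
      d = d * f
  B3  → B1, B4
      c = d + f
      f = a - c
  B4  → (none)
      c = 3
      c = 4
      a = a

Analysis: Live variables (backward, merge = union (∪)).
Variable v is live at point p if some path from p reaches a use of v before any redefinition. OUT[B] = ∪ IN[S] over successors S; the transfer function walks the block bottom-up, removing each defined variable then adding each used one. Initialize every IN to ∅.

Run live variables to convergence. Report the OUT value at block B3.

Converged values:
  B0:   IN={a, f}   OUT={d}
  B1:   IN={d}   OUT={f}
  B2:   IN={f}   OUT={a, d, f}
  B3:   IN={a, d, f}   OUT={a, d}
  B4:   IN={a}   OUT={}

Merge at B3: OUT[B3] = IN[B1] ⊔ IN[B4] = {a, d}

Answer: {a, d}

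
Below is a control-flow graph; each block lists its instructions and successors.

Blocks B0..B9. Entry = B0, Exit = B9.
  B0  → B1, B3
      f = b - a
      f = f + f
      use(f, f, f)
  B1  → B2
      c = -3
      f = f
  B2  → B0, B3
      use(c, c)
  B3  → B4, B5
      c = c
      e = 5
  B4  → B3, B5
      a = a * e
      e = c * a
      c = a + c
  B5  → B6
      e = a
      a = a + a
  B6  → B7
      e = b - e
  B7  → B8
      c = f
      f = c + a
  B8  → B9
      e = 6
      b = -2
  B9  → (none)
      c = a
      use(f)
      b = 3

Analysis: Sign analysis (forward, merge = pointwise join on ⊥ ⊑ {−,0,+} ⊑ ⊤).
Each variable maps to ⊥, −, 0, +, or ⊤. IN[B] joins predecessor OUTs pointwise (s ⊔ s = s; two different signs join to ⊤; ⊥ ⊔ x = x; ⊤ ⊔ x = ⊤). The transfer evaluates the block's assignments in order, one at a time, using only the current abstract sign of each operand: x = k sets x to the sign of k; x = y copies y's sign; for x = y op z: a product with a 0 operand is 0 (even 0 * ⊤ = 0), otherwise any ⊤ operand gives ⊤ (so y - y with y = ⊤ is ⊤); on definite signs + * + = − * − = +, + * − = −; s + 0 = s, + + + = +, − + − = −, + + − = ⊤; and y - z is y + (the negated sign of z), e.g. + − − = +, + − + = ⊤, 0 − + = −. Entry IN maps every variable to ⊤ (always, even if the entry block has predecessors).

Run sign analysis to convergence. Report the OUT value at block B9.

Per-block solution:
  B0: | IN=(all ⊤) | OUT=(all ⊤)
  B1: | IN=(all ⊤) | OUT={c:-; rest ⊤}
  B2: | IN={c:-; rest ⊤} | OUT={c:-; rest ⊤}
  B3: | IN=(all ⊤) | OUT={e:+; rest ⊤}
  B4: | IN={e:+; rest ⊤} | OUT=(all ⊤)
  B5: | IN=(all ⊤) | OUT=(all ⊤)
  B6: | IN=(all ⊤) | OUT=(all ⊤)
  B7: | IN=(all ⊤) | OUT=(all ⊤)
  B8: | IN=(all ⊤) | OUT={b:-, e:+; rest ⊤}
  B9: | IN={b:-, e:+; rest ⊤} | OUT={b:+, e:+; rest ⊤}

Merge at B9: IN[B9] = OUT[B8] = {a: ⊤, b: -, c: ⊤, d: ⊤, e: +, f: ⊤}
Applying B9's transfer function to that IN value gives OUT[B9] (row B9 above).

Answer: {a: ⊤, b: +, c: ⊤, d: ⊤, e: +, f: ⊤}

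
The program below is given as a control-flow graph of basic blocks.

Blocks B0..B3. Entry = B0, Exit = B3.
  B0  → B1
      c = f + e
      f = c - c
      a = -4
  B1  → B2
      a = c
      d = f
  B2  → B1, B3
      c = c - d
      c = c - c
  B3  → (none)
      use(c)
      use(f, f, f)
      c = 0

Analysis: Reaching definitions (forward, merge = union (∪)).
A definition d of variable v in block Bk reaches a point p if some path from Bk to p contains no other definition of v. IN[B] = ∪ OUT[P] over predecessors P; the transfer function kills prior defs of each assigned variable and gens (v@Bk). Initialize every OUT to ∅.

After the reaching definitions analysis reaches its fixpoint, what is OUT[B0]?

Answer: {a@B0, c@B0, f@B0}

Trace:
Per-block solution:
  B0:  IN={}  OUT={a@B0, c@B0, f@B0}
  B1:  IN={a@B0, a@B1, c@B0, c@B2, d@B1, f@B0}  OUT={a@B1, c@B0, c@B2, d@B1, f@B0}
  B2:  IN={a@B1, c@B0, c@B2, d@B1, f@B0}  OUT={a@B1, c@B2, d@B1, f@B0}
  B3:  IN={a@B1, c@B2, d@B1, f@B0}  OUT={a@B1, c@B3, d@B1, f@B0}

B0 is the boundary node: IN[B0] = {}
Applying B0's transfer function to that IN value gives OUT[B0] (row B0 above).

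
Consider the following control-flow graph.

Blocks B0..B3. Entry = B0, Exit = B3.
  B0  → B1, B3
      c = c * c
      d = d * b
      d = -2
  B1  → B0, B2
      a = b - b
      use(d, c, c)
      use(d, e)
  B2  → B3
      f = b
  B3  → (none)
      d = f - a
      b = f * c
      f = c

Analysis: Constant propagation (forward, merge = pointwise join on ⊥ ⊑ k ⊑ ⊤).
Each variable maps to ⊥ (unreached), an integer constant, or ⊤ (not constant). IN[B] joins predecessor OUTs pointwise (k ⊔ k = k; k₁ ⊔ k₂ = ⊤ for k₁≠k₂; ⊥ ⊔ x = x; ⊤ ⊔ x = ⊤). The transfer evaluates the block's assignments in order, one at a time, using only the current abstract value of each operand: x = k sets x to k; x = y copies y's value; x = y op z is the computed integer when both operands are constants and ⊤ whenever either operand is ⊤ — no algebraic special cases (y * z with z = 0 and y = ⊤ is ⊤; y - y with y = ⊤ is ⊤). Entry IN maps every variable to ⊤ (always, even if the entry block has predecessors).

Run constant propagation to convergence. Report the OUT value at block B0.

Answer: {a: ⊤, b: ⊤, c: ⊤, d: -2, e: ⊤, f: ⊤}

Derivation:
Converged values:
  B0:  IN=(all ⊤)  OUT={d:-2; rest ⊤}
  B1:  IN={d:-2; rest ⊤}  OUT={d:-2; rest ⊤}
  B2:  IN={d:-2; rest ⊤}  OUT={d:-2; rest ⊤}
  B3:  IN={d:-2; rest ⊤}  OUT=(all ⊤)

Merge at B0 (entry node, so the boundary value (all ⊤) is joined with the incoming edge(s)): IN[B0] = (all ⊤) ⊔ OUT[B1] = {a: ⊤, b: ⊤, c: ⊤, d: ⊤, e: ⊤, f: ⊤}
Applying B0's transfer function to that IN value gives OUT[B0] (row B0 above).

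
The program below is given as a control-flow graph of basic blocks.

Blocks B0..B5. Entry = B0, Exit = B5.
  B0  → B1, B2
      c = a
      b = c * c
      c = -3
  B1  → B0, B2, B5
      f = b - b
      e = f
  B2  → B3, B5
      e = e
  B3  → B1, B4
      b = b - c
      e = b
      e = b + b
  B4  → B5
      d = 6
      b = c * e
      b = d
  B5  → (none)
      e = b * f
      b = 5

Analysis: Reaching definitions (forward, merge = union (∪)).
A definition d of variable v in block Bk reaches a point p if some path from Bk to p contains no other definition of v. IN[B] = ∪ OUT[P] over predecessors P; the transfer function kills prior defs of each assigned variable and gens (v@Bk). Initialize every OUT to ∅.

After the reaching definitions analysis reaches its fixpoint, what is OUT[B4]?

Per-block solution:
  B0:   IN={b@B0, b@B3, c@B0, e@B1, f@B1}   OUT={b@B0, c@B0, e@B1, f@B1}
  B1:   IN={b@B0, b@B3, c@B0, e@B1, e@B3, f@B1}   OUT={b@B0, b@B3, c@B0, e@B1, f@B1}
  B2:   IN={b@B0, b@B3, c@B0, e@B1, f@B1}   OUT={b@B0, b@B3, c@B0, e@B2, f@B1}
  B3:   IN={b@B0, b@B3, c@B0, e@B2, f@B1}   OUT={b@B3, c@B0, e@B3, f@B1}
  B4:   IN={b@B3, c@B0, e@B3, f@B1}   OUT={b@B4, c@B0, d@B4, e@B3, f@B1}
  B5:   IN={b@B0, b@B3, b@B4, c@B0, d@B4, e@B1, e@B2, e@B3, f@B1}   OUT={b@B5, c@B0, d@B4, e@B5, f@B1}

Merge at B4: IN[B4] = OUT[B3] = {b@B3, c@B0, e@B3, f@B1}
Applying B4's transfer function to that IN value gives OUT[B4] (row B4 above).

Answer: {b@B4, c@B0, d@B4, e@B3, f@B1}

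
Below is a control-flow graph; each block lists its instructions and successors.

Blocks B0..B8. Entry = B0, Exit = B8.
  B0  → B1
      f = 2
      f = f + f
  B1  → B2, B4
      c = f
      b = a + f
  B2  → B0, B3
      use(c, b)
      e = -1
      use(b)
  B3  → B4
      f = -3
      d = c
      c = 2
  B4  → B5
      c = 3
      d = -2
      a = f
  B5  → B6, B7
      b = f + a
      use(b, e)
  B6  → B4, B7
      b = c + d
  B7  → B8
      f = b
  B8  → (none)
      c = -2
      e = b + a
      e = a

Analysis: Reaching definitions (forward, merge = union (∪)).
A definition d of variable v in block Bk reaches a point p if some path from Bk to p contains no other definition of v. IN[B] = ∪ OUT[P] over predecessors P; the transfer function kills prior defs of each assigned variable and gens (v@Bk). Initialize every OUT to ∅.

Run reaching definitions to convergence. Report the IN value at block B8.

Answer: {a@B4, b@B5, b@B6, c@B4, d@B4, e@B2, f@B7}

Trace:
Converged values:
  B0:   IN={b@B1, c@B1, e@B2, f@B0}   OUT={b@B1, c@B1, e@B2, f@B0}
  B1:   IN={b@B1, c@B1, e@B2, f@B0}   OUT={b@B1, c@B1, e@B2, f@B0}
  B2:   IN={b@B1, c@B1, e@B2, f@B0}   OUT={b@B1, c@B1, e@B2, f@B0}
  B3:   IN={b@B1, c@B1, e@B2, f@B0}   OUT={b@B1, c@B3, d@B3, e@B2, f@B3}
  B4:   IN={a@B4, b@B1, b@B6, c@B1, c@B3, c@B4, d@B3, d@B4, e@B2, f@B0, f@B3}   OUT={a@B4, b@B1, b@B6, c@B4, d@B4, e@B2, f@B0, f@B3}
  B5:   IN={a@B4, b@B1, b@B6, c@B4, d@B4, e@B2, f@B0, f@B3}   OUT={a@B4, b@B5, c@B4, d@B4, e@B2, f@B0, f@B3}
  B6:   IN={a@B4, b@B5, c@B4, d@B4, e@B2, f@B0, f@B3}   OUT={a@B4, b@B6, c@B4, d@B4, e@B2, f@B0, f@B3}
  B7:   IN={a@B4, b@B5, b@B6, c@B4, d@B4, e@B2, f@B0, f@B3}   OUT={a@B4, b@B5, b@B6, c@B4, d@B4, e@B2, f@B7}
  B8:   IN={a@B4, b@B5, b@B6, c@B4, d@B4, e@B2, f@B7}   OUT={a@B4, b@B5, b@B6, c@B8, d@B4, e@B8, f@B7}

Merge at B8: IN[B8] = OUT[B7] = {a@B4, b@B5, b@B6, c@B4, d@B4, e@B2, f@B7}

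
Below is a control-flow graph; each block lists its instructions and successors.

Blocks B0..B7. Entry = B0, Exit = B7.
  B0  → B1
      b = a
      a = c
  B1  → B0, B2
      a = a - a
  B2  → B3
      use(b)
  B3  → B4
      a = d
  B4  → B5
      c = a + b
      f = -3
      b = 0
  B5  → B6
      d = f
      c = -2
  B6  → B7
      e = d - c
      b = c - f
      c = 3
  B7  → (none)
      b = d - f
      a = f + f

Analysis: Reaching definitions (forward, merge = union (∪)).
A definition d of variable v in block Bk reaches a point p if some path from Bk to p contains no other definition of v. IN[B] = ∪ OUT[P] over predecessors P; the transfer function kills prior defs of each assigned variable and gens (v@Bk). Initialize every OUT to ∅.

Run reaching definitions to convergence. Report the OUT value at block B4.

Fixpoint table:
  B0:   IN={a@B1, b@B0}   OUT={a@B0, b@B0}
  B1:   IN={a@B0, b@B0}   OUT={a@B1, b@B0}
  B2:   IN={a@B1, b@B0}   OUT={a@B1, b@B0}
  B3:   IN={a@B1, b@B0}   OUT={a@B3, b@B0}
  B4:   IN={a@B3, b@B0}   OUT={a@B3, b@B4, c@B4, f@B4}
  B5:   IN={a@B3, b@B4, c@B4, f@B4}   OUT={a@B3, b@B4, c@B5, d@B5, f@B4}
  B6:   IN={a@B3, b@B4, c@B5, d@B5, f@B4}   OUT={a@B3, b@B6, c@B6, d@B5, e@B6, f@B4}
  B7:   IN={a@B3, b@B6, c@B6, d@B5, e@B6, f@B4}   OUT={a@B7, b@B7, c@B6, d@B5, e@B6, f@B4}

Merge at B4: IN[B4] = OUT[B3] = {a@B3, b@B0}
Applying B4's transfer function to that IN value gives OUT[B4] (row B4 above).

Answer: {a@B3, b@B4, c@B4, f@B4}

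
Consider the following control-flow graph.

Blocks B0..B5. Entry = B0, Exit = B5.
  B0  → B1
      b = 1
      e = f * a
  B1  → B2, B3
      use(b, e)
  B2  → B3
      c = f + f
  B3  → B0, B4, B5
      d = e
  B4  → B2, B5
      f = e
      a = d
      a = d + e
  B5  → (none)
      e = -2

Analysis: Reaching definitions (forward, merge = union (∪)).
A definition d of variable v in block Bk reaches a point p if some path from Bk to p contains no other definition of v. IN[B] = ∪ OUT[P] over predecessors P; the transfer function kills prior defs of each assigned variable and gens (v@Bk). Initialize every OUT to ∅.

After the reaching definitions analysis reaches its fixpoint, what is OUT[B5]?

Converged values:
  B0: | IN={a@B4, b@B0, c@B2, d@B3, e@B0, f@B4} | OUT={a@B4, b@B0, c@B2, d@B3, e@B0, f@B4}
  B1: | IN={a@B4, b@B0, c@B2, d@B3, e@B0, f@B4} | OUT={a@B4, b@B0, c@B2, d@B3, e@B0, f@B4}
  B2: | IN={a@B4, b@B0, c@B2, d@B3, e@B0, f@B4} | OUT={a@B4, b@B0, c@B2, d@B3, e@B0, f@B4}
  B3: | IN={a@B4, b@B0, c@B2, d@B3, e@B0, f@B4} | OUT={a@B4, b@B0, c@B2, d@B3, e@B0, f@B4}
  B4: | IN={a@B4, b@B0, c@B2, d@B3, e@B0, f@B4} | OUT={a@B4, b@B0, c@B2, d@B3, e@B0, f@B4}
  B5: | IN={a@B4, b@B0, c@B2, d@B3, e@B0, f@B4} | OUT={a@B4, b@B0, c@B2, d@B3, e@B5, f@B4}

Merge at B5: IN[B5] = OUT[B3] ⊔ OUT[B4] = {a@B4, b@B0, c@B2, d@B3, e@B0, f@B4}
Applying B5's transfer function to that IN value gives OUT[B5] (row B5 above).

Answer: {a@B4, b@B0, c@B2, d@B3, e@B5, f@B4}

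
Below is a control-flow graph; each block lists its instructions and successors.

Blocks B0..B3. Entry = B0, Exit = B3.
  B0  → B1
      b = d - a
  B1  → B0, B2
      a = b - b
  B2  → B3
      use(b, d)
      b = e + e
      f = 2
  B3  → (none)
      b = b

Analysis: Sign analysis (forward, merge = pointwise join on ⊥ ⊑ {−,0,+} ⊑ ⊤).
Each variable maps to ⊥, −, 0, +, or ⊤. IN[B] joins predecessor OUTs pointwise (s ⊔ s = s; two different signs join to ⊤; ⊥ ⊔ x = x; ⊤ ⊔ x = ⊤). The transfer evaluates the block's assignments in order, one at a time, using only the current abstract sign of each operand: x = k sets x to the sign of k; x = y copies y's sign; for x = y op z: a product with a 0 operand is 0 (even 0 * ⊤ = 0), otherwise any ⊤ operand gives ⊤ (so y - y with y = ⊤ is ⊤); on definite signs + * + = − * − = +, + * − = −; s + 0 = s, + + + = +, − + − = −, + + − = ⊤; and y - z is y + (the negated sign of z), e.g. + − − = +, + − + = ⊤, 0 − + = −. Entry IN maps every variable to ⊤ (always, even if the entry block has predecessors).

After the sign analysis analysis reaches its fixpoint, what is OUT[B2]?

Answer: {a: ⊤, b: ⊤, c: ⊤, d: ⊤, e: ⊤, f: +}

Derivation:
Per-block solution:
  B0:   IN=(all ⊤)   OUT=(all ⊤)
  B1:   IN=(all ⊤)   OUT=(all ⊤)
  B2:   IN=(all ⊤)   OUT={f:+; rest ⊤}
  B3:   IN={f:+; rest ⊤}   OUT={f:+; rest ⊤}

Merge at B2: IN[B2] = OUT[B1] = {a: ⊤, b: ⊤, c: ⊤, d: ⊤, e: ⊤, f: ⊤}
Applying B2's transfer function to that IN value gives OUT[B2] (row B2 above).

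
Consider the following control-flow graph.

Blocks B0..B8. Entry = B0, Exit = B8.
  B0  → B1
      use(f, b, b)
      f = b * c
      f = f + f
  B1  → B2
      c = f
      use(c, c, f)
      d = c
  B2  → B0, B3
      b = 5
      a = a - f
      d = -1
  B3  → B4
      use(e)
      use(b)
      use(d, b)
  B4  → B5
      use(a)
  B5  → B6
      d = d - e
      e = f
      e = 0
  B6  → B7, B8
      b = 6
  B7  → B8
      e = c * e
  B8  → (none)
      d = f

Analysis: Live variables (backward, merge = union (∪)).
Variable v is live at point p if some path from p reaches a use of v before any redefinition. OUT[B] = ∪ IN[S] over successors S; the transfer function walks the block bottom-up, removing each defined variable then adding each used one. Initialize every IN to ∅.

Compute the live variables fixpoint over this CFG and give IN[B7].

Per-block solution:
  B0:   IN={a, b, c, e, f}   OUT={a, e, f}
  B1:   IN={a, e, f}   OUT={a, c, e, f}
  B2:   IN={a, c, e, f}   OUT={a, b, c, d, e, f}
  B3:   IN={a, b, c, d, e, f}   OUT={a, c, d, e, f}
  B4:   IN={a, c, d, e, f}   OUT={c, d, e, f}
  B5:   IN={c, d, e, f}   OUT={c, e, f}
  B6:   IN={c, e, f}   OUT={c, e, f}
  B7:   IN={c, e, f}   OUT={f}
  B8:   IN={f}   OUT={}

Merge at B7: OUT[B7] = IN[B8] = {f}
Applying B7's transfer function to that OUT value gives IN[B7] (row B7 above).

Answer: {c, e, f}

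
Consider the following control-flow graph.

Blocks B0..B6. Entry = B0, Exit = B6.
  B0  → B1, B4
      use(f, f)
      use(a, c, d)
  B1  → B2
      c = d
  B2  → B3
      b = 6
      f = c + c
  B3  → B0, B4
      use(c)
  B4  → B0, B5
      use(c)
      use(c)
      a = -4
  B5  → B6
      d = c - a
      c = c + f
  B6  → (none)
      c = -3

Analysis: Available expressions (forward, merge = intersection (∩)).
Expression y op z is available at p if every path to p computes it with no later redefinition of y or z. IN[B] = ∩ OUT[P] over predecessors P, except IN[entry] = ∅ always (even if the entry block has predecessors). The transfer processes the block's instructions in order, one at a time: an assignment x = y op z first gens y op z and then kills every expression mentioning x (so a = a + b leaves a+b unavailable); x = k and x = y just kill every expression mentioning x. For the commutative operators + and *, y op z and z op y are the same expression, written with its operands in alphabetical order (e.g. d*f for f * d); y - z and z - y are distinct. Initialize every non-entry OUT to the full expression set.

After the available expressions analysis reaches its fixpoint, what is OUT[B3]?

Fixpoint table:
  B0:  IN={}  OUT={}
  B1:  IN={}  OUT={}
  B2:  IN={}  OUT={c+c}
  B3:  IN={c+c}  OUT={c+c}
  B4:  IN={}  OUT={}
  B5:  IN={}  OUT={}
  B6:  IN={}  OUT={}

Merge at B3: IN[B3] = OUT[B2] = {c+c}
Applying B3's transfer function to that IN value gives OUT[B3] (row B3 above).

Answer: {c+c}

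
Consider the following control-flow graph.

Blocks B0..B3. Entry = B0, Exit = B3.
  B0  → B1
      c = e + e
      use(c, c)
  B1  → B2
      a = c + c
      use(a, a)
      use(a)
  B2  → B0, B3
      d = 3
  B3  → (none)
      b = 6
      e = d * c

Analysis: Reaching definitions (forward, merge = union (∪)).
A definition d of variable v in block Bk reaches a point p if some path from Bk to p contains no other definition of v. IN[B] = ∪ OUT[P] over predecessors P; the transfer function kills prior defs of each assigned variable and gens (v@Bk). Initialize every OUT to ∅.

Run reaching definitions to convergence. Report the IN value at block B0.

Answer: {a@B1, c@B0, d@B2}

Trace:
Converged values:
  B0: | IN={a@B1, c@B0, d@B2} | OUT={a@B1, c@B0, d@B2}
  B1: | IN={a@B1, c@B0, d@B2} | OUT={a@B1, c@B0, d@B2}
  B2: | IN={a@B1, c@B0, d@B2} | OUT={a@B1, c@B0, d@B2}
  B3: | IN={a@B1, c@B0, d@B2} | OUT={a@B1, b@B3, c@B0, d@B2, e@B3}

Merge at B0 (entry node, so the boundary value {} is joined with the incoming edge(s)): IN[B0] = {} ⊔ OUT[B2] = {a@B1, c@B0, d@B2}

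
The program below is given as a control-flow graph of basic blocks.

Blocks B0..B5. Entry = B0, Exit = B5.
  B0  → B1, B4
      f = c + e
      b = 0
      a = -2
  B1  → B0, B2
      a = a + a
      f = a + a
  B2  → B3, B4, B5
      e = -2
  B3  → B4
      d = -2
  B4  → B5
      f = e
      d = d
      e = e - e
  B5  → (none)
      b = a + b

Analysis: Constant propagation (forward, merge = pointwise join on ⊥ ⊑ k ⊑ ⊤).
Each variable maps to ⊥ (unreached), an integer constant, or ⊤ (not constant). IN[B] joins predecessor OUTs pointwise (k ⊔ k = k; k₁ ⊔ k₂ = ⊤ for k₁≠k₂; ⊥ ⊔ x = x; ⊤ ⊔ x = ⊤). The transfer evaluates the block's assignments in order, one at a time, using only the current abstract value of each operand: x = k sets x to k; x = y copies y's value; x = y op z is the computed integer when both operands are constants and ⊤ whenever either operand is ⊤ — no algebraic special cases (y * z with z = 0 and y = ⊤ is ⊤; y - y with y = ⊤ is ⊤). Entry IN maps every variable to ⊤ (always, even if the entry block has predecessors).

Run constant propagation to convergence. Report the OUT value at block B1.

Answer: {a: -4, b: 0, c: ⊤, d: ⊤, e: ⊤, f: -8}

Trace:
Converged values:
  B0:   IN=(all ⊤)   OUT={a:-2, b:0; rest ⊤}
  B1:   IN={a:-2, b:0; rest ⊤}   OUT={a:-4, b:0, f:-8; rest ⊤}
  B2:   IN={a:-4, b:0, f:-8; rest ⊤}   OUT={a:-4, b:0, e:-2, f:-8; rest ⊤}
  B3:   IN={a:-4, b:0, e:-2, f:-8; rest ⊤}   OUT={a:-4, b:0, d:-2, e:-2, f:-8; rest ⊤}
  B4:   IN={b:0; rest ⊤}   OUT={b:0; rest ⊤}
  B5:   IN={b:0; rest ⊤}   OUT=(all ⊤)

Merge at B1: IN[B1] = OUT[B0] = {a: -2, b: 0, c: ⊤, d: ⊤, e: ⊤, f: ⊤}
Applying B1's transfer function to that IN value gives OUT[B1] (row B1 above).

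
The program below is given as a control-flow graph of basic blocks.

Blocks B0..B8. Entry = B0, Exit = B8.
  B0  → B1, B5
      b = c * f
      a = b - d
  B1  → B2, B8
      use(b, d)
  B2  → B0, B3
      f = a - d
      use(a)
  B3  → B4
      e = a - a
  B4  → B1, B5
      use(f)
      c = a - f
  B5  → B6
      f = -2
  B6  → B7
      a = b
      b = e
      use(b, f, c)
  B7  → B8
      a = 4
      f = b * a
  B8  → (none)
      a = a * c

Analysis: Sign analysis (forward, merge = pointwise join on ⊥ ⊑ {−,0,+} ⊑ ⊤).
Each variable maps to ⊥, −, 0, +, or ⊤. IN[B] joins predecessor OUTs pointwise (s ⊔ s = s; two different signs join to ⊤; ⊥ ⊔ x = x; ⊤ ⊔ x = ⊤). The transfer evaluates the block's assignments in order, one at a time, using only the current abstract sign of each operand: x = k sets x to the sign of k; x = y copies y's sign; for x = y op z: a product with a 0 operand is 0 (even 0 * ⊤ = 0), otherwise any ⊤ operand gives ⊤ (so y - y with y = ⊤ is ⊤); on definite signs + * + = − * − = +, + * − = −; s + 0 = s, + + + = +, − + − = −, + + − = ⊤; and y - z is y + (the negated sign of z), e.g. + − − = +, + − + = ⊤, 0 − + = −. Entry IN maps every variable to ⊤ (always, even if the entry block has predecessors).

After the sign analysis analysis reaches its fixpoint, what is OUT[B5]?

Answer: {a: ⊤, b: ⊤, c: ⊤, d: ⊤, e: ⊤, f: -}

Derivation:
Per-block solution:
  B0:   IN=(all ⊤)   OUT=(all ⊤)
  B1:   IN=(all ⊤)   OUT=(all ⊤)
  B2:   IN=(all ⊤)   OUT=(all ⊤)
  B3:   IN=(all ⊤)   OUT=(all ⊤)
  B4:   IN=(all ⊤)   OUT=(all ⊤)
  B5:   IN=(all ⊤)   OUT={f:-; rest ⊤}
  B6:   IN={f:-; rest ⊤}   OUT={f:-; rest ⊤}
  B7:   IN={f:-; rest ⊤}   OUT={a:+; rest ⊤}
  B8:   IN=(all ⊤)   OUT=(all ⊤)

Merge at B5: IN[B5] = OUT[B0] ⊔ OUT[B4] = {a: ⊤, b: ⊤, c: ⊤, d: ⊤, e: ⊤, f: ⊤}
Applying B5's transfer function to that IN value gives OUT[B5] (row B5 above).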